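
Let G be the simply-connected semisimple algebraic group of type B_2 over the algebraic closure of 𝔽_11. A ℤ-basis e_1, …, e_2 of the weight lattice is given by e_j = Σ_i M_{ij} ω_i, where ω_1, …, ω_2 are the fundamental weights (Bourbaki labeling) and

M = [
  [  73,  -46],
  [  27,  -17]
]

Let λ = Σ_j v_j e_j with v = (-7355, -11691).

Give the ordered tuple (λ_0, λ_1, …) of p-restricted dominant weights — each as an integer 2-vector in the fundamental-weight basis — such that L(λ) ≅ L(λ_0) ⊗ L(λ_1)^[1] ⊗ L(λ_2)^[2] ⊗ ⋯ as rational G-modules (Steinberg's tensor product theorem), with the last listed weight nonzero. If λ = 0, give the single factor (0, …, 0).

Converting to the ω-basis (c_i = row i of M dotted with v = (-7355, -11691)):
  c_1 = 73*-7355 + -46*-11691 = 871
  c_2 = 27*-7355 + -17*-11691 = 162
Writing each c_i in base p = 11:
  c_1 = 871 = 2·11^0 + 2·11^1 + 7·11^2
  c_2 = 162 = 8·11^0 + 3·11^1 + 1·11^2
λ_0 = (2, 8)
λ_1 = (2, 3)
λ_2 = (7, 1)

((2, 8), (2, 3), (7, 1))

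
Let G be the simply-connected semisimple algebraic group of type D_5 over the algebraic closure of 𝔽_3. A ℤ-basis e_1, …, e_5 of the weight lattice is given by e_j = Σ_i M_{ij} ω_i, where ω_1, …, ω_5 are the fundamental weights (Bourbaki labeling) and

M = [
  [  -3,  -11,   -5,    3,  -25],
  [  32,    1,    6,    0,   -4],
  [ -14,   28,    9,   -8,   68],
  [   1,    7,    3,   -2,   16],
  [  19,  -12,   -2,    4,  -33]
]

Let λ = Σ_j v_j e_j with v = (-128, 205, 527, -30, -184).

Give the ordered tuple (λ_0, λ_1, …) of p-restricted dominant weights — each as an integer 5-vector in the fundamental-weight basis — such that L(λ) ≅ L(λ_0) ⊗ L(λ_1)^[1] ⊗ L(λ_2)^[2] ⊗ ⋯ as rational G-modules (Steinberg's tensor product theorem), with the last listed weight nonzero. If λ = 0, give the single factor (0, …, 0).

((1, 1, 0, 1, 0), (1, 2, 1, 1, 2))

Compute c_i = Σ_j M_{ij} v_j with v = (-128, 205, 527, -30, -184):
  c_1 = (-3)·(-128) + (-11)·(205) + (-5)·(527) + (3)·(-30) + (-25)·(-184) = 4
  c_2 = (32)·(-128) + 1·205 + 6·527 + (0)·(-30) + (-4)·(-184) = 7
  c_3 = (-14)·(-128) + 28·205 + 9·527 + (-8)·(-30) + (68)·(-184) = 3
  c_4 = (1)·(-128) + 7·205 + 3·527 + (-2)·(-30) + (16)·(-184) = 4
  c_5 = (19)·(-128) + (-12)·(205) + (-2)·(527) + (4)·(-30) + (-33)·(-184) = 6
Writing each c_i in base p = 3:
  c_1 = 4 = 1·3^0 + 1·3^1
  c_2 = 7 = 1·3^0 + 2·3^1
  c_3 = 3 = 0·3^0 + 1·3^1
  c_4 = 4 = 1·3^0 + 1·3^1
  c_5 = 6 = 0·3^0 + 2·3^1
Factor λ_0 = (1, 1, 0, 1, 0)
Factor λ_1 = (1, 2, 1, 1, 2)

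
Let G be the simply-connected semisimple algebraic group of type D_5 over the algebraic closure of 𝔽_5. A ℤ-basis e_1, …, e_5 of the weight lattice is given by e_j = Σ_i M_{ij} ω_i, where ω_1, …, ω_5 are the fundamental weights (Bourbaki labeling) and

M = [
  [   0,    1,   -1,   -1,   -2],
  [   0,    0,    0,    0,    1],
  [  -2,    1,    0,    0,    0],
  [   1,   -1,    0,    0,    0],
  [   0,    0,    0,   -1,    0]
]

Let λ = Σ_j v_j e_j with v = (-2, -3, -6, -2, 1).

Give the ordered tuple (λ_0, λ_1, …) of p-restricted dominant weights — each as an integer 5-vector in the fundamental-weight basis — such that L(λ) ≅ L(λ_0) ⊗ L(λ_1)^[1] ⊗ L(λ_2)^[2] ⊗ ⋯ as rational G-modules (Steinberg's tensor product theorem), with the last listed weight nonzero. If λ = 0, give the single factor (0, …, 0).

Converting to the ω-basis (c_i = row i of M dotted with v = (-2, -3, -6, -2, 1)):
  c_1 = (0)·(-2) + (1)·(-3) + (-1)·(-6) + (-1)·(-2) + (-2)·(1) = 3
  c_2 = (0)·(-2) + (0)·(-3) + (0)·(-6) + (0)·(-2) + (1)·(1) = 1
  c_3 = (-2)·(-2) + (1)·(-3) + (0)·(-6) + (0)·(-2) + (0)·(1) = 1
  c_4 = (1)·(-2) + (-1)·(-3) + (0)·(-6) + (0)·(-2) + (0)·(1) = 1
  c_5 = (0)·(-2) + (0)·(-3) + (0)·(-6) + (-1)·(-2) + (0)·(1) = 2
p = 5; digits c_i = Σ_j d_{ij}·5^j, 0 ≤ d_{ij} < 5:
  c_1 = 3 = 3·5^0
  c_2 = 1 = 1·5^0
  c_3 = 1 = 1·5^0
  c_4 = 1 = 1·5^0
  c_5 = 2 = 2·5^0
Factor λ_0 = (3, 1, 1, 1, 2)

((3, 1, 1, 1, 2),)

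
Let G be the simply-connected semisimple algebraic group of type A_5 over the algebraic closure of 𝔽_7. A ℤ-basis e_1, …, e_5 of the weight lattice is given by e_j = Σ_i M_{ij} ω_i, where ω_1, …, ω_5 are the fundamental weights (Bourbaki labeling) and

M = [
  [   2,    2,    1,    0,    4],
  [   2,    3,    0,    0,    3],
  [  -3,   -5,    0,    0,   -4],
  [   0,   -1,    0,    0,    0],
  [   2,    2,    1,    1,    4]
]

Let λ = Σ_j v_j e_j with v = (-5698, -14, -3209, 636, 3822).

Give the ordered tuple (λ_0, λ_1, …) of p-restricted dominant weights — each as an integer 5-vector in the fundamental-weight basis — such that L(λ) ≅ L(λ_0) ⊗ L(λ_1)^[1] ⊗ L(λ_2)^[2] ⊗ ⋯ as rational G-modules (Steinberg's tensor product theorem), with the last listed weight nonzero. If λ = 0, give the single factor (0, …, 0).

Compute c_i = Σ_j M_{ij} v_j with v = (-5698, -14, -3209, 636, 3822):
  c_1 = 2*-5698 + 2*-14 + 1*-3209 + 0*636 + 4*3822 = 655
  c_2 = 2*-5698 + 3*-14 + 0*-3209 + 0*636 + 3*3822 = 28
  c_3 = -3*-5698 + -5*-14 + 0*-3209 + 0*636 + -4*3822 = 1876
  c_4 = 0*-5698 + -1*-14 + 0*-3209 + 0*636 + 0*3822 = 14
  c_5 = 2*-5698 + 2*-14 + 1*-3209 + 1*636 + 4*3822 = 1291
Base-7 expansion of each c_i:
  c_1 = 655 = 4·7^0 + 2·7^1 + 6·7^2 + 1·7^3
  c_2 = 28 = 0·7^0 + 4·7^1
  c_3 = 1876 = 0·7^0 + 2·7^1 + 3·7^2 + 5·7^3
  c_4 = 14 = 0·7^0 + 2·7^1
  c_5 = 1291 = 3·7^0 + 2·7^1 + 5·7^2 + 3·7^3
p-restricted factor λ_0 = (4, 0, 0, 0, 3)
p-restricted factor λ_1 = (2, 4, 2, 2, 2)
p-restricted factor λ_2 = (6, 0, 3, 0, 5)
p-restricted factor λ_3 = (1, 0, 5, 0, 3)

((4, 0, 0, 0, 3), (2, 4, 2, 2, 2), (6, 0, 3, 0, 5), (1, 0, 5, 0, 3))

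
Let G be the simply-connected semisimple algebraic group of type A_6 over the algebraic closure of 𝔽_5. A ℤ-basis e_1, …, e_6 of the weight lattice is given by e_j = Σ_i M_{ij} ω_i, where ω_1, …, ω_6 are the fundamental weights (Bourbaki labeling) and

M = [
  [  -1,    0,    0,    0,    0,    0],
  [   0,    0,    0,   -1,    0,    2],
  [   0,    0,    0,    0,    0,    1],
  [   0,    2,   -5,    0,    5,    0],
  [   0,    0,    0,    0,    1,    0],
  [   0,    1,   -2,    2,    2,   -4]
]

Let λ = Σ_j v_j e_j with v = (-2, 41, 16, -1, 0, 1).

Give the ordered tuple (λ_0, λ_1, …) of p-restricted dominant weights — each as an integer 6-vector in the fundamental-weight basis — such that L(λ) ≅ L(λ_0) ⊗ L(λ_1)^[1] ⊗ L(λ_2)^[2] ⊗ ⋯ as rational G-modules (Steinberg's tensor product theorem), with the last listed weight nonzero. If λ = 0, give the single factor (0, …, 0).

Compute c_i = Σ_j M_{ij} v_j with v = (-2, 41, 16, -1, 0, 1):
  c_1 = -1*-2 + 0*41 + 0*16 + 0*-1 + 0*0 + 0*1 = 2
  c_2 = 0*-2 + 0*41 + 0*16 + -1*-1 + 0*0 + 2*1 = 3
  c_3 = 0*-2 + 0*41 + 0*16 + 0*-1 + 0*0 + 1*1 = 1
  c_4 = 0*-2 + 2*41 + -5*16 + 0*-1 + 5*0 + 0*1 = 2
  c_5 = 0*-2 + 0*41 + 0*16 + 0*-1 + 1*0 + 0*1 = 0
  c_6 = 0*-2 + 1*41 + -2*16 + 2*-1 + 2*0 + -4*1 = 3
Expand coordinatewise in base 5:
  c_1 = 2 = 2·5^0
  c_2 = 3 = 3·5^0
  c_3 = 1 = 1·5^0
  c_4 = 2 = 2·5^0
  c_5 = 0
  c_6 = 3 = 3·5^0
λ_0 = (2, 3, 1, 2, 0, 3)

((2, 3, 1, 2, 0, 3),)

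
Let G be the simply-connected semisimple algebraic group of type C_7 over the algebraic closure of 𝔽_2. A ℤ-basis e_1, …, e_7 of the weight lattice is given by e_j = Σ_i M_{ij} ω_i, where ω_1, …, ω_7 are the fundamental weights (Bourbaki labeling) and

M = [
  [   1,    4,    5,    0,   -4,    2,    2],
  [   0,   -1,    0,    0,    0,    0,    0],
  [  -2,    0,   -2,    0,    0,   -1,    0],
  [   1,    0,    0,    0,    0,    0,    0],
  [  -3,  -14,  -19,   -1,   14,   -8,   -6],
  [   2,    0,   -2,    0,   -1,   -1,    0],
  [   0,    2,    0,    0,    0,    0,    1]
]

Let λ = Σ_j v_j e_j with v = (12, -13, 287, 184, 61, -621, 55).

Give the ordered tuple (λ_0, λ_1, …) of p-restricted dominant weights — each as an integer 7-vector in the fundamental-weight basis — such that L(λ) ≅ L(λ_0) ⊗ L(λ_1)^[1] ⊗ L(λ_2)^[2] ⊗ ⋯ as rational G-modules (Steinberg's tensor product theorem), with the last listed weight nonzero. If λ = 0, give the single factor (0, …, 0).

((1, 1, 1, 0, 1, 0, 1), (1, 0, 1, 0, 0, 1, 0), (0, 1, 1, 1, 0, 0, 1), (0, 1, 0, 1, 0, 1, 1), (1, 0, 1, 0, 0, 0, 1))

ω-coordinates c = M·v, v = (12, -13, 287, 184, 61, -621, 55):
  c_1 = 1*12 + 4*-13 + 5*287 + 0*184 + -4*61 + 2*-621 + 2*55 = 19
  c_2 = 0*12 + -1*-13 + 0*287 + 0*184 + 0*61 + 0*-621 + 0*55 = 13
  c_3 = -2*12 + 0*-13 + -2*287 + 0*184 + 0*61 + -1*-621 + 0*55 = 23
  c_4 = 1*12 + 0*-13 + 0*287 + 0*184 + 0*61 + 0*-621 + 0*55 = 12
  c_5 = -3*12 + -14*-13 + -19*287 + -1*184 + 14*61 + -8*-621 + -6*55 = 1
  c_6 = 2*12 + 0*-13 + -2*287 + 0*184 + -1*61 + -1*-621 + 0*55 = 10
  c_7 = 0*12 + 2*-13 + 0*287 + 0*184 + 0*61 + 0*-621 + 1*55 = 29
Writing each c_i in base p = 2:
  c_1 = 19 = 1·2^0 + 1·2^1 + 0·2^2 + 0·2^3 + 1·2^4
  c_2 = 13 = 1·2^0 + 0·2^1 + 1·2^2 + 1·2^3
  c_3 = 23 = 1·2^0 + 1·2^1 + 1·2^2 + 0·2^3 + 1·2^4
  c_4 = 12 = 0·2^0 + 0·2^1 + 1·2^2 + 1·2^3
  c_5 = 1 = 1·2^0
  c_6 = 10 = 0·2^0 + 1·2^1 + 0·2^2 + 1·2^3
  c_7 = 29 = 1·2^0 + 0·2^1 + 1·2^2 + 1·2^3 + 1·2^4
λ_0 = (1, 1, 1, 0, 1, 0, 1)
λ_1 = (1, 0, 1, 0, 0, 1, 0)
λ_2 = (0, 1, 1, 1, 0, 0, 1)
λ_3 = (0, 1, 0, 1, 0, 1, 1)
λ_4 = (1, 0, 1, 0, 0, 0, 1)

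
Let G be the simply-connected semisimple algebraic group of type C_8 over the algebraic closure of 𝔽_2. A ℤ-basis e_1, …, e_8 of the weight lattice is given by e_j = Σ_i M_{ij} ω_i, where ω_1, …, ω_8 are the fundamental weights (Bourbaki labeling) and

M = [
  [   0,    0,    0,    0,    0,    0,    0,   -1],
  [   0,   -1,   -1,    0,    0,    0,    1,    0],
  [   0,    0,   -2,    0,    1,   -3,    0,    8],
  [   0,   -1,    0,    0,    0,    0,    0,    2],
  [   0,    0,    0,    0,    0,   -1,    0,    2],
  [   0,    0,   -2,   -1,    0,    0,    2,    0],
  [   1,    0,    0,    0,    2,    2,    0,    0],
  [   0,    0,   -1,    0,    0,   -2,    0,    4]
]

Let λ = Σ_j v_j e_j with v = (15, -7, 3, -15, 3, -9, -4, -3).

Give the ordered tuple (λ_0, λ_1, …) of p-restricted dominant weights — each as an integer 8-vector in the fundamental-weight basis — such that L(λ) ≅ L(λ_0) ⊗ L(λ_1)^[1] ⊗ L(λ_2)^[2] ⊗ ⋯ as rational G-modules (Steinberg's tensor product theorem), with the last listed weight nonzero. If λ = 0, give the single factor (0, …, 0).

Converting to the ω-basis (c_i = row i of M dotted with v = (15, -7, 3, -15, 3, -9, -4, -3)):
  c_1 = 0·15 + (0)·(-7) + 0·3 + (0)·(-15) + 0·3 + (0)·(-9) + (0)·(-4) + (-1)·(-3) = 3
  c_2 = 0·15 + (-1)·(-7) + (-1)·(3) + (0)·(-15) + 0·3 + (0)·(-9) + (1)·(-4) + (0)·(-3) = 0
  c_3 = 0·15 + (0)·(-7) + (-2)·(3) + (0)·(-15) + 1·3 + (-3)·(-9) + (0)·(-4) + (8)·(-3) = 0
  c_4 = 0·15 + (-1)·(-7) + 0·3 + (0)·(-15) + 0·3 + (0)·(-9) + (0)·(-4) + (2)·(-3) = 1
  c_5 = 0·15 + (0)·(-7) + 0·3 + (0)·(-15) + 0·3 + (-1)·(-9) + (0)·(-4) + (2)·(-3) = 3
  c_6 = 0·15 + (0)·(-7) + (-2)·(3) + (-1)·(-15) + 0·3 + (0)·(-9) + (2)·(-4) + (0)·(-3) = 1
  c_7 = 1·15 + (0)·(-7) + 0·3 + (0)·(-15) + 2·3 + (2)·(-9) + (0)·(-4) + (0)·(-3) = 3
  c_8 = 0·15 + (0)·(-7) + (-1)·(3) + (0)·(-15) + 0·3 + (-2)·(-9) + (0)·(-4) + (4)·(-3) = 3
Base-2 expansion of each c_i:
  c_1 = 3 = 1·2^0 + 1·2^1
  c_2 = 0
  c_3 = 0
  c_4 = 1 = 1·2^0
  c_5 = 3 = 1·2^0 + 1·2^1
  c_6 = 1 = 1·2^0
  c_7 = 3 = 1·2^0 + 1·2^1
  c_8 = 3 = 1·2^0 + 1·2^1
p-restricted factor λ_0 = (1, 0, 0, 1, 1, 1, 1, 1)
p-restricted factor λ_1 = (1, 0, 0, 0, 1, 0, 1, 1)

((1, 0, 0, 1, 1, 1, 1, 1), (1, 0, 0, 0, 1, 0, 1, 1))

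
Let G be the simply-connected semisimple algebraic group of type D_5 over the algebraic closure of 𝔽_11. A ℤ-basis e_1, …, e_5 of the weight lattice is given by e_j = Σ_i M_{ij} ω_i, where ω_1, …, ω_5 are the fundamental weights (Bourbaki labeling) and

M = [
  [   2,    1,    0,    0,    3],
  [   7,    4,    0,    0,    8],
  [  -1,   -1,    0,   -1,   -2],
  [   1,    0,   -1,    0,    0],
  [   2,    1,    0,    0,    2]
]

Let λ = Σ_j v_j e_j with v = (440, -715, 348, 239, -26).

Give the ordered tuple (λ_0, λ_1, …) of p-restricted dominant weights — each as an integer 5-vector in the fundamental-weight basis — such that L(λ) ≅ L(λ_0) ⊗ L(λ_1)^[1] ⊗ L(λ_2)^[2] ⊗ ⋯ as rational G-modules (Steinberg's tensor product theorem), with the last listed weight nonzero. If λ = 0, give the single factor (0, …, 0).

Change of basis e → ω: c = M·v where v = (440, -715, 348, 239, -26):
  c_1 = (2)·(440) + (1)·(-715) + (0)·(348) + (0)·(239) + (3)·(-26) = 87
  c_2 = (7)·(440) + (4)·(-715) + (0)·(348) + (0)·(239) + (8)·(-26) = 12
  c_3 = (-1)·(440) + (-1)·(-715) + (0)·(348) + (-1)·(239) + (-2)·(-26) = 88
  c_4 = (1)·(440) + (0)·(-715) + (-1)·(348) + (0)·(239) + (0)·(-26) = 92
  c_5 = (2)·(440) + (1)·(-715) + (0)·(348) + (0)·(239) + (2)·(-26) = 113
Expand coordinatewise in base 11:
  c_1 = 87 = 10·11^0 + 7·11^1
  c_2 = 12 = 1·11^0 + 1·11^1
  c_3 = 88 = 0·11^0 + 8·11^1
  c_4 = 92 = 4·11^0 + 8·11^1
  c_5 = 113 = 3·11^0 + 10·11^1
p-restricted factor λ_0 = (10, 1, 0, 4, 3)
p-restricted factor λ_1 = (7, 1, 8, 8, 10)

((10, 1, 0, 4, 3), (7, 1, 8, 8, 10))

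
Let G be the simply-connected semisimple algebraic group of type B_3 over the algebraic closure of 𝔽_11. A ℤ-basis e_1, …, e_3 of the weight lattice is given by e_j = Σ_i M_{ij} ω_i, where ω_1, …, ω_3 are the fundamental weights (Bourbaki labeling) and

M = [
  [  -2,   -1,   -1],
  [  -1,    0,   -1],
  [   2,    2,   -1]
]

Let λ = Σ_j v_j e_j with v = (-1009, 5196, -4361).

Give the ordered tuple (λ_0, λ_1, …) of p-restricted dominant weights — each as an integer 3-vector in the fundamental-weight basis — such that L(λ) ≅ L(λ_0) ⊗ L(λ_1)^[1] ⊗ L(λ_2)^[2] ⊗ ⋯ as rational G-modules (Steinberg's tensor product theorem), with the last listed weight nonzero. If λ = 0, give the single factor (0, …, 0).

((6, 2, 8), (8, 4, 2), (9, 0, 6), (0, 4, 9))

Converting to the ω-basis (c_i = row i of M dotted with v = (-1009, 5196, -4361)):
  c_1 = (-2)·(-1009) + (-1)·(5196) + (-1)·(-4361) = 1183
  c_2 = (-1)·(-1009) + 0·5196 + (-1)·(-4361) = 5370
  c_3 = (2)·(-1009) + 2·5196 + (-1)·(-4361) = 12735
Base-11 expansion of each c_i:
  c_1 = 1183 = 6·11^0 + 8·11^1 + 9·11^2
  c_2 = 5370 = 2·11^0 + 4·11^1 + 0·11^2 + 4·11^3
  c_3 = 12735 = 8·11^0 + 2·11^1 + 6·11^2 + 9·11^3
Factor λ_0 = (6, 2, 8)
Factor λ_1 = (8, 4, 2)
Factor λ_2 = (9, 0, 6)
Factor λ_3 = (0, 4, 9)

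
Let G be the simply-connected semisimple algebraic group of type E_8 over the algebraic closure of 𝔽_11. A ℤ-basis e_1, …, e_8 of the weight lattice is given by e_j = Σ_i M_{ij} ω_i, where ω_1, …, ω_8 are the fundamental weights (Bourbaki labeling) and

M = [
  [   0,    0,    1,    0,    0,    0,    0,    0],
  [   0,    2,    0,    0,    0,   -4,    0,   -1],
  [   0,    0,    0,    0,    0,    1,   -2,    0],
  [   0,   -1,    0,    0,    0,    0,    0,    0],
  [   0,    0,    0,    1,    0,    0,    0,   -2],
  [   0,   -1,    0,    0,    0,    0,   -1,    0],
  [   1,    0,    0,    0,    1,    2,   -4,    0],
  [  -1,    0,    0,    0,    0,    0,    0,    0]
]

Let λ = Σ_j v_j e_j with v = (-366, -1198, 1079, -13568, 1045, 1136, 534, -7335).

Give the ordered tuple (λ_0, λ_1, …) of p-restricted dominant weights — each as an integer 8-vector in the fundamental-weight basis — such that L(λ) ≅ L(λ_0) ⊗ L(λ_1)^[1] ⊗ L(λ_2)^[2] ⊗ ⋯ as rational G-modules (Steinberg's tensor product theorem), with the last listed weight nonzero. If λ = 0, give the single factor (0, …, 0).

Converting to the ω-basis (c_i = row i of M dotted with v = (-366, -1198, 1079, -13568, 1045, 1136, 534, -7335)):
  c_1 = (0)·(-366) + (0)·(-1198) + 1·1079 + (0)·(-13568) + 0·1045 + 0·1136 + 0·534 + (0)·(-7335) = 1079
  c_2 = (0)·(-366) + (2)·(-1198) + 0·1079 + (0)·(-13568) + 0·1045 + (-4)·(1136) + 0·534 + (-1)·(-7335) = 395
  c_3 = (0)·(-366) + (0)·(-1198) + 0·1079 + (0)·(-13568) + 0·1045 + 1·1136 + (-2)·(534) + (0)·(-7335) = 68
  c_4 = (0)·(-366) + (-1)·(-1198) + 0·1079 + (0)·(-13568) + 0·1045 + 0·1136 + 0·534 + (0)·(-7335) = 1198
  c_5 = (0)·(-366) + (0)·(-1198) + 0·1079 + (1)·(-13568) + 0·1045 + 0·1136 + 0·534 + (-2)·(-7335) = 1102
  c_6 = (0)·(-366) + (-1)·(-1198) + 0·1079 + (0)·(-13568) + 0·1045 + 0·1136 + (-1)·(534) + (0)·(-7335) = 664
  c_7 = (1)·(-366) + (0)·(-1198) + 0·1079 + (0)·(-13568) + 1·1045 + 2·1136 + (-4)·(534) + (0)·(-7335) = 815
  c_8 = (-1)·(-366) + (0)·(-1198) + 0·1079 + (0)·(-13568) + 0·1045 + 0·1136 + 0·534 + (0)·(-7335) = 366
Expand coordinatewise in base 11:
  c_1 = 1079 = 1·11^0 + 10·11^1 + 8·11^2
  c_2 = 395 = 10·11^0 + 2·11^1 + 3·11^2
  c_3 = 68 = 2·11^0 + 6·11^1
  c_4 = 1198 = 10·11^0 + 9·11^1 + 9·11^2
  c_5 = 1102 = 2·11^0 + 1·11^1 + 9·11^2
  c_6 = 664 = 4·11^0 + 5·11^1 + 5·11^2
  c_7 = 815 = 1·11^0 + 8·11^1 + 6·11^2
  c_8 = 366 = 3·11^0 + 0·11^1 + 3·11^2
λ_0 = (1, 10, 2, 10, 2, 4, 1, 3)
λ_1 = (10, 2, 6, 9, 1, 5, 8, 0)
λ_2 = (8, 3, 0, 9, 9, 5, 6, 3)

((1, 10, 2, 10, 2, 4, 1, 3), (10, 2, 6, 9, 1, 5, 8, 0), (8, 3, 0, 9, 9, 5, 6, 3))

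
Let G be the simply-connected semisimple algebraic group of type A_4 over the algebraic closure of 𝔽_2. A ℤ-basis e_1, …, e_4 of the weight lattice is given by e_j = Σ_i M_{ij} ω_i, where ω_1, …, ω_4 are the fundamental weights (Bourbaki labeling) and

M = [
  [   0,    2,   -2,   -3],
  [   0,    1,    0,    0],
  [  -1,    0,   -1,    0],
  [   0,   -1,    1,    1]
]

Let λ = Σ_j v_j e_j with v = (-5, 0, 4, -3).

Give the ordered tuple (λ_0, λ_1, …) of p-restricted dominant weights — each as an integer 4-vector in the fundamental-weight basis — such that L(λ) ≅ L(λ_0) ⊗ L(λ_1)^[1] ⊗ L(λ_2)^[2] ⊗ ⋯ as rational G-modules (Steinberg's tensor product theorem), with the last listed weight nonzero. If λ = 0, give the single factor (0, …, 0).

ω-coordinates c = M·v, v = (-5, 0, 4, -3):
  c_1 = (0)·(-5) + (2)·(0) + (-2)·(4) + (-3)·(-3) = 1
  c_2 = (0)·(-5) + (1)·(0) + (0)·(4) + (0)·(-3) = 0
  c_3 = (-1)·(-5) + (0)·(0) + (-1)·(4) + (0)·(-3) = 1
  c_4 = (0)·(-5) + (-1)·(0) + (1)·(4) + (1)·(-3) = 1
Writing each c_i in base p = 2:
  c_1 = 1 = 1·2^0
  c_2 = 0
  c_3 = 1 = 1·2^0
  c_4 = 1 = 1·2^0
Factor λ_0 = (1, 0, 1, 1)

((1, 0, 1, 1),)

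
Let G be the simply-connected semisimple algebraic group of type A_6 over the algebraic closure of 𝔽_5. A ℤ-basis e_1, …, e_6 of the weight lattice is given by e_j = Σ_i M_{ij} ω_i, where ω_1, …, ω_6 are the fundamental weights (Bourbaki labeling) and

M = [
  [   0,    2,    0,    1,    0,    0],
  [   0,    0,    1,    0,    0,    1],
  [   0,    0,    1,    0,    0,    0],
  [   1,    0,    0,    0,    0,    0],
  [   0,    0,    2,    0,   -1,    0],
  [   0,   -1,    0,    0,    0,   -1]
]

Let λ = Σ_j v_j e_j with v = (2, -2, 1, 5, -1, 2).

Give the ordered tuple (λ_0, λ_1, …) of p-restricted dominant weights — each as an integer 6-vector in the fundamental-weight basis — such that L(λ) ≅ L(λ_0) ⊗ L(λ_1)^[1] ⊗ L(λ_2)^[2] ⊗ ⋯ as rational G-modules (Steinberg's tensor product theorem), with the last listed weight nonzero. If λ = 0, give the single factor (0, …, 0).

((1, 3, 1, 2, 3, 0),)

Converting to the ω-basis (c_i = row i of M dotted with v = (2, -2, 1, 5, -1, 2)):
  c_1 = (0)·(2) + (2)·(-2) + (0)·(1) + (1)·(5) + (0)·(-1) + (0)·(2) = 1
  c_2 = (0)·(2) + (0)·(-2) + (1)·(1) + (0)·(5) + (0)·(-1) + (1)·(2) = 3
  c_3 = (0)·(2) + (0)·(-2) + (1)·(1) + (0)·(5) + (0)·(-1) + (0)·(2) = 1
  c_4 = (1)·(2) + (0)·(-2) + (0)·(1) + (0)·(5) + (0)·(-1) + (0)·(2) = 2
  c_5 = (0)·(2) + (0)·(-2) + (2)·(1) + (0)·(5) + (-1)·(-1) + (0)·(2) = 3
  c_6 = (0)·(2) + (-1)·(-2) + (0)·(1) + (0)·(5) + (0)·(-1) + (-1)·(2) = 0
Expand coordinatewise in base 5:
  c_1 = 1 = 1·5^0
  c_2 = 3 = 3·5^0
  c_3 = 1 = 1·5^0
  c_4 = 2 = 2·5^0
  c_5 = 3 = 3·5^0
  c_6 = 0
Factor λ_0 = (1, 3, 1, 2, 3, 0)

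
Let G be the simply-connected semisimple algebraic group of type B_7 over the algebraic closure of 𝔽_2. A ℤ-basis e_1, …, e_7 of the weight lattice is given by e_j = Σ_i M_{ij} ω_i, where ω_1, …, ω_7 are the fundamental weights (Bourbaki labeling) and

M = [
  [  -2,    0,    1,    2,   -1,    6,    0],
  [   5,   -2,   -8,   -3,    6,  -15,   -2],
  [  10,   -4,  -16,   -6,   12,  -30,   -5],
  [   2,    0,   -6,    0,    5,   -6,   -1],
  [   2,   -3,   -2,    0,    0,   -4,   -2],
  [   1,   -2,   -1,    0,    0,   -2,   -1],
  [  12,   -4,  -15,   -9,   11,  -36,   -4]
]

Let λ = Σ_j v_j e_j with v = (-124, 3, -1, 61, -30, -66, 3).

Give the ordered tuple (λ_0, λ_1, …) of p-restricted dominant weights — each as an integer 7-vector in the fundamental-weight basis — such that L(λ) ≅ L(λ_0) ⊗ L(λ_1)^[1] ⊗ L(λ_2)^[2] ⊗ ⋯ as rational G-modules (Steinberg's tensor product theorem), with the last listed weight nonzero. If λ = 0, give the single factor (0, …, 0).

Converting to the ω-basis (c_i = row i of M dotted with v = (-124, 3, -1, 61, -30, -66, 3)):
  c_1 = (-2)·(-124) + 0·3 + (1)·(-1) + 2·61 + (-1)·(-30) + (6)·(-66) + 0·3 = 3
  c_2 = (5)·(-124) + (-2)·(3) + (-8)·(-1) + (-3)·(61) + (6)·(-30) + (-15)·(-66) + (-2)·(3) = 3
  c_3 = (10)·(-124) + (-4)·(3) + (-16)·(-1) + (-6)·(61) + (12)·(-30) + (-30)·(-66) + (-5)·(3) = 3
  c_4 = (2)·(-124) + 0·3 + (-6)·(-1) + 0·61 + (5)·(-30) + (-6)·(-66) + (-1)·(3) = 1
  c_5 = (2)·(-124) + (-3)·(3) + (-2)·(-1) + 0·61 + (0)·(-30) + (-4)·(-66) + (-2)·(3) = 3
  c_6 = (1)·(-124) + (-2)·(3) + (-1)·(-1) + 0·61 + (0)·(-30) + (-2)·(-66) + (-1)·(3) = 0
  c_7 = (12)·(-124) + (-4)·(3) + (-15)·(-1) + (-9)·(61) + (11)·(-30) + (-36)·(-66) + (-4)·(3) = 0
Expand coordinatewise in base 2:
  c_1 = 3 = 1·2^0 + 1·2^1
  c_2 = 3 = 1·2^0 + 1·2^1
  c_3 = 3 = 1·2^0 + 1·2^1
  c_4 = 1 = 1·2^0
  c_5 = 3 = 1·2^0 + 1·2^1
  c_6 = 0
  c_7 = 0
p-restricted factor λ_0 = (1, 1, 1, 1, 1, 0, 0)
p-restricted factor λ_1 = (1, 1, 1, 0, 1, 0, 0)

((1, 1, 1, 1, 1, 0, 0), (1, 1, 1, 0, 1, 0, 0))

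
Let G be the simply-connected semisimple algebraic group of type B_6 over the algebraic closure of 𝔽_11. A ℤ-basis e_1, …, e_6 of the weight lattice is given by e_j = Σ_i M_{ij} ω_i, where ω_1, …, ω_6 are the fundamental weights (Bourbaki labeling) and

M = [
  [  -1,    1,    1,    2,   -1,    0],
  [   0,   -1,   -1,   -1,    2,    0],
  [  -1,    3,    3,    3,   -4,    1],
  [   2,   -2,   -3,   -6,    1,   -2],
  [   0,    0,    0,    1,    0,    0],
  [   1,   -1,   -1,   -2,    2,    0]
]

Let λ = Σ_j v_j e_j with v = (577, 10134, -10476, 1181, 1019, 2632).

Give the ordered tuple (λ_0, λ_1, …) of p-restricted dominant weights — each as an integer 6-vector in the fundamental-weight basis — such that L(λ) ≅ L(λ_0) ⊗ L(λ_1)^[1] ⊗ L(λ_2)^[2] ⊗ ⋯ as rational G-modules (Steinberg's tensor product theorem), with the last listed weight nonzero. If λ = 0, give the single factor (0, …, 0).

((6, 0, 1, 4, 4, 1), (5, 10, 1, 1, 8, 10), (3, 9, 4, 8, 9, 4))

Change of basis e → ω: c = M·v where v = (577, 10134, -10476, 1181, 1019, 2632):
  c_1 = (-1)·(577) + (1)·(10134) + (1)·(-10476) + (2)·(1181) + (-1)·(1019) + (0)·(2632) = 424
  c_2 = (0)·(577) + (-1)·(10134) + (-1)·(-10476) + (-1)·(1181) + (2)·(1019) + (0)·(2632) = 1199
  c_3 = (-1)·(577) + (3)·(10134) + (3)·(-10476) + (3)·(1181) + (-4)·(1019) + (1)·(2632) = 496
  c_4 = (2)·(577) + (-2)·(10134) + (-3)·(-10476) + (-6)·(1181) + (1)·(1019) + (-2)·(2632) = 983
  c_5 = (0)·(577) + (0)·(10134) + (0)·(-10476) + (1)·(1181) + (0)·(1019) + (0)·(2632) = 1181
  c_6 = (1)·(577) + (-1)·(10134) + (-1)·(-10476) + (-2)·(1181) + (2)·(1019) + (0)·(2632) = 595
Writing each c_i in base p = 11:
  c_1 = 424 = 6·11^0 + 5·11^1 + 3·11^2
  c_2 = 1199 = 0·11^0 + 10·11^1 + 9·11^2
  c_3 = 496 = 1·11^0 + 1·11^1 + 4·11^2
  c_4 = 983 = 4·11^0 + 1·11^1 + 8·11^2
  c_5 = 1181 = 4·11^0 + 8·11^1 + 9·11^2
  c_6 = 595 = 1·11^0 + 10·11^1 + 4·11^2
Factor λ_0 = (6, 0, 1, 4, 4, 1)
Factor λ_1 = (5, 10, 1, 1, 8, 10)
Factor λ_2 = (3, 9, 4, 8, 9, 4)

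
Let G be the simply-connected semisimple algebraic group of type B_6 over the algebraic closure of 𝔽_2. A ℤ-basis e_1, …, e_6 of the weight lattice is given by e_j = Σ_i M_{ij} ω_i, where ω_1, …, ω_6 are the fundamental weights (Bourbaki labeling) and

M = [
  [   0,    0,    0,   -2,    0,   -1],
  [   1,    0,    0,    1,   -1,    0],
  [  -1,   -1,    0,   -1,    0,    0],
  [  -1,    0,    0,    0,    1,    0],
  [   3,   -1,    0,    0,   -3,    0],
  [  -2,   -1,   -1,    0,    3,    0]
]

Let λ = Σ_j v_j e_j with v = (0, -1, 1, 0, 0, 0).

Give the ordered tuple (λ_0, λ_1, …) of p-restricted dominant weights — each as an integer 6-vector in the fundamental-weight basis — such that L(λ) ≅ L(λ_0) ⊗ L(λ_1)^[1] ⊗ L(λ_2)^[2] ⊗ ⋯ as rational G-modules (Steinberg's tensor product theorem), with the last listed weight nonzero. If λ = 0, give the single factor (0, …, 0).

((0, 0, 1, 0, 1, 0),)

In the fundamental-weight basis, λ has coordinates c = M·v (v = (0, -1, 1, 0, 0, 0)):
  c_1 = 0·0 + (0)·(-1) + 0·1 + (-2)·(0) + 0·0 + (-1)·(0) = 0
  c_2 = 1·0 + (0)·(-1) + 0·1 + 1·0 + (-1)·(0) + 0·0 = 0
  c_3 = (-1)·(0) + (-1)·(-1) + 0·1 + (-1)·(0) + 0·0 + 0·0 = 1
  c_4 = (-1)·(0) + (0)·(-1) + 0·1 + 0·0 + 1·0 + 0·0 = 0
  c_5 = 3·0 + (-1)·(-1) + 0·1 + 0·0 + (-3)·(0) + 0·0 = 1
  c_6 = (-2)·(0) + (-1)·(-1) + (-1)·(1) + 0·0 + 3·0 + 0·0 = 0
Expand coordinatewise in base 2:
  c_1 = 0
  c_2 = 0
  c_3 = 1 = 1·2^0
  c_4 = 0
  c_5 = 1 = 1·2^0
  c_6 = 0
p-restricted factor λ_0 = (0, 0, 1, 0, 1, 0)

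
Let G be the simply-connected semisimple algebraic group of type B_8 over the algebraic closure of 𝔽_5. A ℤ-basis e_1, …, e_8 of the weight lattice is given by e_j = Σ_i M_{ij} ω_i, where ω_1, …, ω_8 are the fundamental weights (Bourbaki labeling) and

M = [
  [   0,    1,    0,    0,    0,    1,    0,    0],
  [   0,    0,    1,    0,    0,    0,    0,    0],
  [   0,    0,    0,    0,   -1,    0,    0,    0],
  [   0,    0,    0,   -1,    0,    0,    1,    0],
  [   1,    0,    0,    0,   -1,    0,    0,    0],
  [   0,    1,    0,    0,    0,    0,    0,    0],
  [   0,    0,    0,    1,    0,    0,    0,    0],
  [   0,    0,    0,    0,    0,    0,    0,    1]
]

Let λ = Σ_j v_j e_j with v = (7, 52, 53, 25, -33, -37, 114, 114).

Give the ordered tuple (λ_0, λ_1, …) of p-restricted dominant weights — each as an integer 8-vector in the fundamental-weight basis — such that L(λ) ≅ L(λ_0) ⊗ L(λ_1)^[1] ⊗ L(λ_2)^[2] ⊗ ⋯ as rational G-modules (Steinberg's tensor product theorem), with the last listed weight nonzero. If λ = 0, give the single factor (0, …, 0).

Change of basis e → ω: c = M·v where v = (7, 52, 53, 25, -33, -37, 114, 114):
  c_1 = 0·7 + 1·52 + 0·53 + 0·25 + (0)·(-33) + (1)·(-37) + 0·114 + 0·114 = 15
  c_2 = 0·7 + 0·52 + 1·53 + 0·25 + (0)·(-33) + (0)·(-37) + 0·114 + 0·114 = 53
  c_3 = 0·7 + 0·52 + 0·53 + 0·25 + (-1)·(-33) + (0)·(-37) + 0·114 + 0·114 = 33
  c_4 = 0·7 + 0·52 + 0·53 + (-1)·(25) + (0)·(-33) + (0)·(-37) + 1·114 + 0·114 = 89
  c_5 = 1·7 + 0·52 + 0·53 + 0·25 + (-1)·(-33) + (0)·(-37) + 0·114 + 0·114 = 40
  c_6 = 0·7 + 1·52 + 0·53 + 0·25 + (0)·(-33) + (0)·(-37) + 0·114 + 0·114 = 52
  c_7 = 0·7 + 0·52 + 0·53 + 1·25 + (0)·(-33) + (0)·(-37) + 0·114 + 0·114 = 25
  c_8 = 0·7 + 0·52 + 0·53 + 0·25 + (0)·(-33) + (0)·(-37) + 0·114 + 1·114 = 114
Expand coordinatewise in base 5:
  c_1 = 15 = 0·5^0 + 3·5^1
  c_2 = 53 = 3·5^0 + 0·5^1 + 2·5^2
  c_3 = 33 = 3·5^0 + 1·5^1 + 1·5^2
  c_4 = 89 = 4·5^0 + 2·5^1 + 3·5^2
  c_5 = 40 = 0·5^0 + 3·5^1 + 1·5^2
  c_6 = 52 = 2·5^0 + 0·5^1 + 2·5^2
  c_7 = 25 = 0·5^0 + 0·5^1 + 1·5^2
  c_8 = 114 = 4·5^0 + 2·5^1 + 4·5^2
Factor λ_0 = (0, 3, 3, 4, 0, 2, 0, 4)
Factor λ_1 = (3, 0, 1, 2, 3, 0, 0, 2)
Factor λ_2 = (0, 2, 1, 3, 1, 2, 1, 4)

((0, 3, 3, 4, 0, 2, 0, 4), (3, 0, 1, 2, 3, 0, 0, 2), (0, 2, 1, 3, 1, 2, 1, 4))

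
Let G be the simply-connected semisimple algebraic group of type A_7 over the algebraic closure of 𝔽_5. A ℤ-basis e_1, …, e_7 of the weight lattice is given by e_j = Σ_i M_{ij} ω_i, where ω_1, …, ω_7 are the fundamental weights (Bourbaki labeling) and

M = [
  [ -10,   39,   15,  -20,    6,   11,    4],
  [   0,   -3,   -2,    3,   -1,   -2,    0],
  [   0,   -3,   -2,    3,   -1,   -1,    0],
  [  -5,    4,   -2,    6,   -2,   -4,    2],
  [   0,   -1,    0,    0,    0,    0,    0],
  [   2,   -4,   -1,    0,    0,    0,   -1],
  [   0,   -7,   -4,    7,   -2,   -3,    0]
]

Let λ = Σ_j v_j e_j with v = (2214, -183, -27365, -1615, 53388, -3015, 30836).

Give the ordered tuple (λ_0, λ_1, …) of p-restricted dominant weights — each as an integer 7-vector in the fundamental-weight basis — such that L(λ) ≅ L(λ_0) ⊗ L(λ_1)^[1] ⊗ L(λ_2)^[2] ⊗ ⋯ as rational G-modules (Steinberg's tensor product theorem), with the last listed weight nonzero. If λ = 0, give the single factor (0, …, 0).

Change of basis e → ω: c = M·v where v = (2214, -183, -27365, -1615, 53388, -3015, 30836):
  c_1 = -10*2214 + 39*-183 + 15*-27365 + -20*-1615 + 6*53388 + 11*-3015 + 4*30836 = 3055
  c_2 = 0*2214 + -3*-183 + -2*-27365 + 3*-1615 + -1*53388 + -2*-3015 + 0*30836 = 3076
  c_3 = 0*2214 + -3*-183 + -2*-27365 + 3*-1615 + -1*53388 + -1*-3015 + 0*30836 = 61
  c_4 = -5*2214 + 4*-183 + -2*-27365 + 6*-1615 + -2*53388 + -4*-3015 + 2*30836 = 194
  c_5 = 0*2214 + -1*-183 + 0*-27365 + 0*-1615 + 0*53388 + 0*-3015 + 0*30836 = 183
  c_6 = 2*2214 + -4*-183 + -1*-27365 + 0*-1615 + 0*53388 + 0*-3015 + -1*30836 = 1689
  c_7 = 0*2214 + -7*-183 + -4*-27365 + 7*-1615 + -2*53388 + -3*-3015 + 0*30836 = 1705
p = 5; digits c_i = Σ_j d_{ij}·5^j, 0 ≤ d_{ij} < 5:
  c_1 = 3055 = 0·5^0 + 1·5^1 + 2·5^2 + 4·5^3 + 4·5^4
  c_2 = 3076 = 1·5^0 + 0·5^1 + 3·5^2 + 4·5^3 + 4·5^4
  c_3 = 61 = 1·5^0 + 2·5^1 + 2·5^2
  c_4 = 194 = 4·5^0 + 3·5^1 + 2·5^2 + 1·5^3
  c_5 = 183 = 3·5^0 + 1·5^1 + 2·5^2 + 1·5^3
  c_6 = 1689 = 4·5^0 + 2·5^1 + 2·5^2 + 3·5^3 + 2·5^4
  c_7 = 1705 = 0·5^0 + 1·5^1 + 3·5^2 + 3·5^3 + 2·5^4
λ_0 = (0, 1, 1, 4, 3, 4, 0)
λ_1 = (1, 0, 2, 3, 1, 2, 1)
λ_2 = (2, 3, 2, 2, 2, 2, 3)
λ_3 = (4, 4, 0, 1, 1, 3, 3)
λ_4 = (4, 4, 0, 0, 0, 2, 2)

((0, 1, 1, 4, 3, 4, 0), (1, 0, 2, 3, 1, 2, 1), (2, 3, 2, 2, 2, 2, 3), (4, 4, 0, 1, 1, 3, 3), (4, 4, 0, 0, 0, 2, 2))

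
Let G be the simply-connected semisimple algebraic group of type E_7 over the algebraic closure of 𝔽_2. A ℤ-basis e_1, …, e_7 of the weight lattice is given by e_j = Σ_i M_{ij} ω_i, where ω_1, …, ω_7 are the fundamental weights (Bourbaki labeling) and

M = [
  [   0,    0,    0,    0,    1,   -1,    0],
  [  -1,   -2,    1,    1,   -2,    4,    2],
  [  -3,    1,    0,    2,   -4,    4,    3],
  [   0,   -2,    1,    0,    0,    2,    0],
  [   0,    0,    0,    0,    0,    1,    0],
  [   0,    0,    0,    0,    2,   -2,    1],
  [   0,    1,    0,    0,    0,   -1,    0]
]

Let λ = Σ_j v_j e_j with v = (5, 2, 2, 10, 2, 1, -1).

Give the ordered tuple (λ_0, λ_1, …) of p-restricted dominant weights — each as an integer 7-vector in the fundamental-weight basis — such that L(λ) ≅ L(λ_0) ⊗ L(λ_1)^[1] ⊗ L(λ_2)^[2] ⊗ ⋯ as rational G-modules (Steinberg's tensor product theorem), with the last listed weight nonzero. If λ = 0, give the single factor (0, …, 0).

((1, 1, 0, 0, 1, 1, 1),)

Converting to the ω-basis (c_i = row i of M dotted with v = (5, 2, 2, 10, 2, 1, -1)):
  c_1 = (0)·(5) + (0)·(2) + (0)·(2) + (0)·(10) + (1)·(2) + (-1)·(1) + (0)·(-1) = 1
  c_2 = (-1)·(5) + (-2)·(2) + (1)·(2) + (1)·(10) + (-2)·(2) + (4)·(1) + (2)·(-1) = 1
  c_3 = (-3)·(5) + (1)·(2) + (0)·(2) + (2)·(10) + (-4)·(2) + (4)·(1) + (3)·(-1) = 0
  c_4 = (0)·(5) + (-2)·(2) + (1)·(2) + (0)·(10) + (0)·(2) + (2)·(1) + (0)·(-1) = 0
  c_5 = (0)·(5) + (0)·(2) + (0)·(2) + (0)·(10) + (0)·(2) + (1)·(1) + (0)·(-1) = 1
  c_6 = (0)·(5) + (0)·(2) + (0)·(2) + (0)·(10) + (2)·(2) + (-2)·(1) + (1)·(-1) = 1
  c_7 = (0)·(5) + (1)·(2) + (0)·(2) + (0)·(10) + (0)·(2) + (-1)·(1) + (0)·(-1) = 1
Expand coordinatewise in base 2:
  c_1 = 1 = 1·2^0
  c_2 = 1 = 1·2^0
  c_3 = 0
  c_4 = 0
  c_5 = 1 = 1·2^0
  c_6 = 1 = 1·2^0
  c_7 = 1 = 1·2^0
p-restricted factor λ_0 = (1, 1, 0, 0, 1, 1, 1)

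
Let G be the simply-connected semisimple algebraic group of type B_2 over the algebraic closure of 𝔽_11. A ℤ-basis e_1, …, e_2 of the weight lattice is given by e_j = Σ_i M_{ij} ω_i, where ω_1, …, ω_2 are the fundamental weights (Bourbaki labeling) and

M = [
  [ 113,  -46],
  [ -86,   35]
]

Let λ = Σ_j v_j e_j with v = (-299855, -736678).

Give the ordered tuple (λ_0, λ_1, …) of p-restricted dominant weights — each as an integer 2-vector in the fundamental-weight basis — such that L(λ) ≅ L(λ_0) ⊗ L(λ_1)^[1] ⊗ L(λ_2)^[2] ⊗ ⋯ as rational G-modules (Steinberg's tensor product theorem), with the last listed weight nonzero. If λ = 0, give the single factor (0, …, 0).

Converting to the ω-basis (c_i = row i of M dotted with v = (-299855, -736678)):
  c_1 = 113*-299855 + -46*-736678 = 3573
  c_2 = -86*-299855 + 35*-736678 = 3800
Writing each c_i in base p = 11:
  c_1 = 3573 = 9·11^0 + 5·11^1 + 7·11^2 + 2·11^3
  c_2 = 3800 = 5·11^0 + 4·11^1 + 9·11^2 + 2·11^3
Factor λ_0 = (9, 5)
Factor λ_1 = (5, 4)
Factor λ_2 = (7, 9)
Factor λ_3 = (2, 2)

((9, 5), (5, 4), (7, 9), (2, 2))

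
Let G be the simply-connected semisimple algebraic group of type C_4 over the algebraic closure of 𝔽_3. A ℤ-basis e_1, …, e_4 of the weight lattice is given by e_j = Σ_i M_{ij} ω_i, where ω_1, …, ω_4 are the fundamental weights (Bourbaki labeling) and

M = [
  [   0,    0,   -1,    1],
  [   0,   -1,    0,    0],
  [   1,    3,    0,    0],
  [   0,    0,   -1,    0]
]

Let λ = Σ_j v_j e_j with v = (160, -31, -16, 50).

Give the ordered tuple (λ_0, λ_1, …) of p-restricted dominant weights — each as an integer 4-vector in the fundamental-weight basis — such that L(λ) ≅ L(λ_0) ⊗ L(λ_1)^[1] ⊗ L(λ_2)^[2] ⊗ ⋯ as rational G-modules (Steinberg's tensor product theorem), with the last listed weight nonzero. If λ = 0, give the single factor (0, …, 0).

Change of basis e → ω: c = M·v where v = (160, -31, -16, 50):
  c_1 = 0*160 + 0*-31 + -1*-16 + 1*50 = 66
  c_2 = 0*160 + -1*-31 + 0*-16 + 0*50 = 31
  c_3 = 1*160 + 3*-31 + 0*-16 + 0*50 = 67
  c_4 = 0*160 + 0*-31 + -1*-16 + 0*50 = 16
p = 3; digits c_i = Σ_j d_{ij}·3^j, 0 ≤ d_{ij} < 3:
  c_1 = 66 = 0·3^0 + 1·3^1 + 1·3^2 + 2·3^3
  c_2 = 31 = 1·3^0 + 1·3^1 + 0·3^2 + 1·3^3
  c_3 = 67 = 1·3^0 + 1·3^1 + 1·3^2 + 2·3^3
  c_4 = 16 = 1·3^0 + 2·3^1 + 1·3^2
λ_0 = (0, 1, 1, 1)
λ_1 = (1, 1, 1, 2)
λ_2 = (1, 0, 1, 1)
λ_3 = (2, 1, 2, 0)

((0, 1, 1, 1), (1, 1, 1, 2), (1, 0, 1, 1), (2, 1, 2, 0))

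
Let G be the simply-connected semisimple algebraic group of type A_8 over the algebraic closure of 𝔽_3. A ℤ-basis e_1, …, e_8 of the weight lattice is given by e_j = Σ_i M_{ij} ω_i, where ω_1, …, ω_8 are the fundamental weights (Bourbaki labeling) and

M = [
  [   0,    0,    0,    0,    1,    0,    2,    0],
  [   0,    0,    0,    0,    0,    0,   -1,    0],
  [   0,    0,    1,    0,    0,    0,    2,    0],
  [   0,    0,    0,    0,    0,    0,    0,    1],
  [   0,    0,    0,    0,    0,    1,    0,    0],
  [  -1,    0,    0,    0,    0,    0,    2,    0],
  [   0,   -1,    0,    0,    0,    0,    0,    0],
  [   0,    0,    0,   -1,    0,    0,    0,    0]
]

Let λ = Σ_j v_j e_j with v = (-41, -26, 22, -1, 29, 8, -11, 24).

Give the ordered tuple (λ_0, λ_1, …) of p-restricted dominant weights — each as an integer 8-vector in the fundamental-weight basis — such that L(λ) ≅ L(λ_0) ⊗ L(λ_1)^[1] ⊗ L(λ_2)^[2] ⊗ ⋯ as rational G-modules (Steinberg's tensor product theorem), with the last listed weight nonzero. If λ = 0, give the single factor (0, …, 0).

((1, 2, 0, 0, 2, 1, 2, 1), (2, 0, 0, 2, 2, 0, 2, 0), (0, 1, 0, 2, 0, 2, 2, 0))

ω-coordinates c = M·v, v = (-41, -26, 22, -1, 29, 8, -11, 24):
  c_1 = (0)·(-41) + (0)·(-26) + (0)·(22) + (0)·(-1) + (1)·(29) + (0)·(8) + (2)·(-11) + (0)·(24) = 7
  c_2 = (0)·(-41) + (0)·(-26) + (0)·(22) + (0)·(-1) + (0)·(29) + (0)·(8) + (-1)·(-11) + (0)·(24) = 11
  c_3 = (0)·(-41) + (0)·(-26) + (1)·(22) + (0)·(-1) + (0)·(29) + (0)·(8) + (2)·(-11) + (0)·(24) = 0
  c_4 = (0)·(-41) + (0)·(-26) + (0)·(22) + (0)·(-1) + (0)·(29) + (0)·(8) + (0)·(-11) + (1)·(24) = 24
  c_5 = (0)·(-41) + (0)·(-26) + (0)·(22) + (0)·(-1) + (0)·(29) + (1)·(8) + (0)·(-11) + (0)·(24) = 8
  c_6 = (-1)·(-41) + (0)·(-26) + (0)·(22) + (0)·(-1) + (0)·(29) + (0)·(8) + (2)·(-11) + (0)·(24) = 19
  c_7 = (0)·(-41) + (-1)·(-26) + (0)·(22) + (0)·(-1) + (0)·(29) + (0)·(8) + (0)·(-11) + (0)·(24) = 26
  c_8 = (0)·(-41) + (0)·(-26) + (0)·(22) + (-1)·(-1) + (0)·(29) + (0)·(8) + (0)·(-11) + (0)·(24) = 1
Base-3 expansion of each c_i:
  c_1 = 7 = 1·3^0 + 2·3^1
  c_2 = 11 = 2·3^0 + 0·3^1 + 1·3^2
  c_3 = 0
  c_4 = 24 = 0·3^0 + 2·3^1 + 2·3^2
  c_5 = 8 = 2·3^0 + 2·3^1
  c_6 = 19 = 1·3^0 + 0·3^1 + 2·3^2
  c_7 = 26 = 2·3^0 + 2·3^1 + 2·3^2
  c_8 = 1 = 1·3^0
Factor λ_0 = (1, 2, 0, 0, 2, 1, 2, 1)
Factor λ_1 = (2, 0, 0, 2, 2, 0, 2, 0)
Factor λ_2 = (0, 1, 0, 2, 0, 2, 2, 0)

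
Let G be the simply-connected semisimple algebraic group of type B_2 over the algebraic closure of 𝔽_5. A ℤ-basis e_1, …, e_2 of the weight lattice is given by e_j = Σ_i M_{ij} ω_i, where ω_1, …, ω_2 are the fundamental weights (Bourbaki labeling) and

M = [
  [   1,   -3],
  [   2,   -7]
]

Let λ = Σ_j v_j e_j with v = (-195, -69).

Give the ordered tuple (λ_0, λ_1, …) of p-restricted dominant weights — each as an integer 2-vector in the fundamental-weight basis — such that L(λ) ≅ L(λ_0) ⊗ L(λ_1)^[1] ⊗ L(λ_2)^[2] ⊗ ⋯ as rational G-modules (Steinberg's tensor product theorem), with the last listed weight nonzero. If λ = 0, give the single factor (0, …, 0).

In the fundamental-weight basis, λ has coordinates c = M·v (v = (-195, -69)):
  c_1 = (1)·(-195) + (-3)·(-69) = 12
  c_2 = (2)·(-195) + (-7)·(-69) = 93
Base-5 expansion of each c_i:
  c_1 = 12 = 2·5^0 + 2·5^1
  c_2 = 93 = 3·5^0 + 3·5^1 + 3·5^2
Factor λ_0 = (2, 3)
Factor λ_1 = (2, 3)
Factor λ_2 = (0, 3)

((2, 3), (2, 3), (0, 3))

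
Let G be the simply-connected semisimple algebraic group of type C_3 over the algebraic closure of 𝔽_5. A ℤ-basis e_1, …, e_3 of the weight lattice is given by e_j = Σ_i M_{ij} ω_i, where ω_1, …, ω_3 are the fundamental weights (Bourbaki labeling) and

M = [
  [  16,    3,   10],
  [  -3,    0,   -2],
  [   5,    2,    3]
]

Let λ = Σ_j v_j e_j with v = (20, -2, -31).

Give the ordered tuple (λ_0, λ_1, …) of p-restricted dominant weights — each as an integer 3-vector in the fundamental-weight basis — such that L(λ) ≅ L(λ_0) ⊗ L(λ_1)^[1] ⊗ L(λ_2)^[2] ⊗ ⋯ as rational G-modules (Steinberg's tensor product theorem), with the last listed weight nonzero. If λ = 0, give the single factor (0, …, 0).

Converting to the ω-basis (c_i = row i of M dotted with v = (20, -2, -31)):
  c_1 = 16*20 + 3*-2 + 10*-31 = 4
  c_2 = -3*20 + 0*-2 + -2*-31 = 2
  c_3 = 5*20 + 2*-2 + 3*-31 = 3
Writing each c_i in base p = 5:
  c_1 = 4 = 4·5^0
  c_2 = 2 = 2·5^0
  c_3 = 3 = 3·5^0
p-restricted factor λ_0 = (4, 2, 3)

((4, 2, 3),)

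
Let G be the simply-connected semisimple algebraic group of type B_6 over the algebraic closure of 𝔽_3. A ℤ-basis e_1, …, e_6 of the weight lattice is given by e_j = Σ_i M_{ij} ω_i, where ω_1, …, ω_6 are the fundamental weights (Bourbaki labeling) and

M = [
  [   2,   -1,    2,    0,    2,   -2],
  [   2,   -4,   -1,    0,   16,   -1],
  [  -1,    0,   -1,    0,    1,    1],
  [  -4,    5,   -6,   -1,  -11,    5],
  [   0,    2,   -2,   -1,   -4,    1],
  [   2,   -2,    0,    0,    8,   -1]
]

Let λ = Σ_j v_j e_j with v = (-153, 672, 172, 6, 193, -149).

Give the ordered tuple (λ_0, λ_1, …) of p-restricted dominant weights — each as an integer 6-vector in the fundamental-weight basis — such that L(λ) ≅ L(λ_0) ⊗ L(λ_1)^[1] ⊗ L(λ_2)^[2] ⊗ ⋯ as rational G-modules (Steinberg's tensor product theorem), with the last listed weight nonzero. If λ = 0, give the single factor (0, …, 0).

Change of basis e → ω: c = M·v where v = (-153, 672, 172, 6, 193, -149):
  c_1 = (2)·(-153) + (-1)·(672) + (2)·(172) + (0)·(6) + (2)·(193) + (-2)·(-149) = 50
  c_2 = (2)·(-153) + (-4)·(672) + (-1)·(172) + (0)·(6) + (16)·(193) + (-1)·(-149) = 71
  c_3 = (-1)·(-153) + (0)·(672) + (-1)·(172) + (0)·(6) + (1)·(193) + (1)·(-149) = 25
  c_4 = (-4)·(-153) + (5)·(672) + (-6)·(172) + (-1)·(6) + (-11)·(193) + (5)·(-149) = 66
  c_5 = (0)·(-153) + (2)·(672) + (-2)·(172) + (-1)·(6) + (-4)·(193) + (1)·(-149) = 73
  c_6 = (2)·(-153) + (-2)·(672) + (0)·(172) + (0)·(6) + (8)·(193) + (-1)·(-149) = 43
Expand coordinatewise in base 3:
  c_1 = 50 = 2·3^0 + 1·3^1 + 2·3^2 + 1·3^3
  c_2 = 71 = 2·3^0 + 2·3^1 + 1·3^2 + 2·3^3
  c_3 = 25 = 1·3^0 + 2·3^1 + 2·3^2
  c_4 = 66 = 0·3^0 + 1·3^1 + 1·3^2 + 2·3^3
  c_5 = 73 = 1·3^0 + 0·3^1 + 2·3^2 + 2·3^3
  c_6 = 43 = 1·3^0 + 2·3^1 + 1·3^2 + 1·3^3
Factor λ_0 = (2, 2, 1, 0, 1, 1)
Factor λ_1 = (1, 2, 2, 1, 0, 2)
Factor λ_2 = (2, 1, 2, 1, 2, 1)
Factor λ_3 = (1, 2, 0, 2, 2, 1)

((2, 2, 1, 0, 1, 1), (1, 2, 2, 1, 0, 2), (2, 1, 2, 1, 2, 1), (1, 2, 0, 2, 2, 1))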